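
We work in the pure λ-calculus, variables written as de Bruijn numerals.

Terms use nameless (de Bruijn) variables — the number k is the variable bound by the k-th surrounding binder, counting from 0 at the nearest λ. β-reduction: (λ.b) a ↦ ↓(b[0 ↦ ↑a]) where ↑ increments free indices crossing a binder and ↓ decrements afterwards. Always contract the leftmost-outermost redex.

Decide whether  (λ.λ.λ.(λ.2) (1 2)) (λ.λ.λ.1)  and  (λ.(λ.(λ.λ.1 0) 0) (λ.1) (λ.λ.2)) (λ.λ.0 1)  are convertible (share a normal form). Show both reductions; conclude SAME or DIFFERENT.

Answer: DIFFERENT — A ⇓ λ.λ.1, B ⇓ λ.λ.0 1

Reduction:
Term A:
  start: (λ.λ.λ.(λ.2) (1 2)) (λ.λ.λ.1)
  [1] λ.λ.(λ.2) (1 (λ.λ.λ.1))
  [2] λ.λ.1

Term B:
  start: (λ.(λ.(λ.λ.1 0) 0) (λ.1) (λ.λ.2)) (λ.λ.0 1)
  [1] (λ.(λ.λ.1 0) 0) (λ.λ.λ.0 1) (λ.λ.λ.λ.0 1)
  [2] (λ.λ.1 0) (λ.λ.λ.0 1) (λ.λ.λ.λ.0 1)
  [3] (λ.(λ.λ.λ.0 1) 0) (λ.λ.λ.λ.0 1)
  [4] (λ.λ.λ.0 1) (λ.λ.λ.λ.0 1)
  [5] λ.λ.0 1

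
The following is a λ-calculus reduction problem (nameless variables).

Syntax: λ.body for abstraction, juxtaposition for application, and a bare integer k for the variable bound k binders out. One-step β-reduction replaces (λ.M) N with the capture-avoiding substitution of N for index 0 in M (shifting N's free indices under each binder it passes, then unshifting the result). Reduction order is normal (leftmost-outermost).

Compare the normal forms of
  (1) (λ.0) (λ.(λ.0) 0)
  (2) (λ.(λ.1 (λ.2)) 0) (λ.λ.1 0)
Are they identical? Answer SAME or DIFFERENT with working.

Answer: DIFFERENT — A ⇓ λ.0, B ⇓ λ.λ.λ.1 0

Working:
Term A:
  start: (λ.0) (λ.(λ.0) 0)
  step 1: λ.(λ.0) 0
  step 2: λ.0

Term B:
  start: (λ.(λ.1 (λ.2)) 0) (λ.λ.1 0)
  step 1: (λ.(λ.λ.1 0) (λ.λ.λ.1 0)) (λ.λ.1 0)
  step 2: (λ.λ.1 0) (λ.λ.λ.1 0)
  step 3: λ.(λ.λ.λ.1 0) 0
  step 4: λ.λ.λ.1 0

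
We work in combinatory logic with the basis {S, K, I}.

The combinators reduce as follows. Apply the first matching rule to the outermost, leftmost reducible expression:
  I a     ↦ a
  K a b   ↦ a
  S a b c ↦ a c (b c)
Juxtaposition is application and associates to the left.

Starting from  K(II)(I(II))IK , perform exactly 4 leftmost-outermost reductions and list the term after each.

  start: K(II)(I(II))IK
  →1  IIIK
  →2  IIK
  →3  IK
  →4  K

Answer: after 4 steps: K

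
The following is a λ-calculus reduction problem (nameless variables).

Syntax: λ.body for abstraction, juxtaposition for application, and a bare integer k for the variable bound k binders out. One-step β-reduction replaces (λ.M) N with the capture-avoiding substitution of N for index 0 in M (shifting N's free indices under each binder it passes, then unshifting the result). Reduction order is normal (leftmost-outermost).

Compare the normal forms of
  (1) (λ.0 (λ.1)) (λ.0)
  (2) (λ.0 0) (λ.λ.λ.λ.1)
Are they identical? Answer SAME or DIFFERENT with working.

Answer: DIFFERENT — A ⇓ λ.λ.0, B ⇓ λ.λ.λ.1

Working:
Term A:
  start: (λ.0 (λ.1)) (λ.0)
  [1] (λ.0) (λ.λ.0)
  [2] λ.λ.0

Term B:
  start: (λ.0 0) (λ.λ.λ.λ.1)
  [1] (λ.λ.λ.λ.1) (λ.λ.λ.λ.1)
  [2] λ.λ.λ.1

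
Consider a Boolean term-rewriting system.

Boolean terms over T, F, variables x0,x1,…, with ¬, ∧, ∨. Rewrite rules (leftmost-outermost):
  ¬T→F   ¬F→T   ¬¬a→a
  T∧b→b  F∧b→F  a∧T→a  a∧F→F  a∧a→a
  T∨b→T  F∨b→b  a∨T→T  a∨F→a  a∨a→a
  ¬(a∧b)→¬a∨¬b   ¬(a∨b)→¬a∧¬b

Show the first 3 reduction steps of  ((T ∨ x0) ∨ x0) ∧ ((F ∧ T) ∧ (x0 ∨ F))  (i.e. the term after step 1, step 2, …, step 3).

  start: ((T ∨ x0) ∨ x0) ∧ ((F ∧ T) ∧ (x0 ∨ F))
  [1] (T ∨ x0) ∧ ((F ∧ T) ∧ (x0 ∨ F))
  [2] T ∧ ((F ∧ T) ∧ (x0 ∨ F))
  [3] (F ∧ T) ∧ (x0 ∨ F)

Answer: after 3 steps: (F ∧ T) ∧ (x0 ∨ F)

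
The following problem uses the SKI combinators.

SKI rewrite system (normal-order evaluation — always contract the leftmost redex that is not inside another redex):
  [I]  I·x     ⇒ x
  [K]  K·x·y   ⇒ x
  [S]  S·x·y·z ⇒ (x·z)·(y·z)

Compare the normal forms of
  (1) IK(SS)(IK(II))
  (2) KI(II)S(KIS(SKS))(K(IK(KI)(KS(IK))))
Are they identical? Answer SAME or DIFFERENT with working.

Answer: DIFFERENT — A ⇓ SS, B ⇓ S(SKS)(K(KI))

Reduction:
Term A:
  start: IK(SS)(IK(II))
  step 1: K(SS)(IK(II))
  step 2: SS

Term B:
  start: KI(II)S(KIS(SKS))(K(IK(KI)(KS(IK))))
  step 1: IS(KIS(SKS))(K(IK(KI)(KS(IK))))
  step 2: S(KIS(SKS))(K(IK(KI)(KS(IK))))
  step 3: S(I(SKS))(K(IK(KI)(KS(IK))))
  step 4: S(SKS)(K(IK(KI)(KS(IK))))
  step 5: S(SKS)(K(K(KI)(KS(IK))))
  step 6: S(SKS)(K(KI))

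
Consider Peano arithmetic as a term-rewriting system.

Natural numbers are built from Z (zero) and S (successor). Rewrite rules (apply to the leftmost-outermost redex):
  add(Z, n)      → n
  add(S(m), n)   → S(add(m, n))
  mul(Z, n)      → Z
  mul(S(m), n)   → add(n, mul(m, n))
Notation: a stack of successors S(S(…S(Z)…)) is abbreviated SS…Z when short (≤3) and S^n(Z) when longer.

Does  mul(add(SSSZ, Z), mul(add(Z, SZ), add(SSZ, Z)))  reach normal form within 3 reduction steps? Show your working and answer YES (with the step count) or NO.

  start: mul(add(SSSZ, Z), mul(add(Z, SZ), add(SSZ, Z)))
  step 1: mul(S(add(SSZ, Z)), mul(add(Z, SZ), add(SSZ, Z)))
  step 2: add(mul(add(Z, SZ), add(SSZ, Z)), mul(add(SSZ, Z), mul(add(Z, SZ), add(SSZ, Z))))
  step 3: add(mul(SZ, add(SSZ, Z)), mul(add(SSZ, Z), mul(add(Z, SZ), add(SSZ, Z))))

Answer: NO — after 3 steps the term is add(mul(SZ, add(SSZ, Z)), mul(add(SSZ, Z), mul(add(Z, SZ), add(SSZ, Z)))), not yet normal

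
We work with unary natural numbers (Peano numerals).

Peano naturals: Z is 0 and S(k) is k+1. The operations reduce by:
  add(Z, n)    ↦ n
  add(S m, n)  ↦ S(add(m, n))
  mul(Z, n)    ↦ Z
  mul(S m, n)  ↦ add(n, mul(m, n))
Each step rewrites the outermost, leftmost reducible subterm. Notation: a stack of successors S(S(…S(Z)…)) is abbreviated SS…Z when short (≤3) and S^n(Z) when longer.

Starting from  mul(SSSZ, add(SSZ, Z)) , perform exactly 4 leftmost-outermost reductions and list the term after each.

  start: mul(SSSZ, add(SSZ, Z))
  step 1: add(add(SSZ, Z), mul(SSZ, add(SSZ, Z)))
  step 2: add(S(add(SZ, Z)), mul(SSZ, add(SSZ, Z)))
  step 3: S(add(add(SZ, Z), mul(SSZ, add(SSZ, Z))))
  step 4: S(add(S(add(Z, Z)), mul(SSZ, add(SSZ, Z))))

Answer: after 4 steps: S(add(S(add(Z, Z)), mul(SSZ, add(SSZ, Z))))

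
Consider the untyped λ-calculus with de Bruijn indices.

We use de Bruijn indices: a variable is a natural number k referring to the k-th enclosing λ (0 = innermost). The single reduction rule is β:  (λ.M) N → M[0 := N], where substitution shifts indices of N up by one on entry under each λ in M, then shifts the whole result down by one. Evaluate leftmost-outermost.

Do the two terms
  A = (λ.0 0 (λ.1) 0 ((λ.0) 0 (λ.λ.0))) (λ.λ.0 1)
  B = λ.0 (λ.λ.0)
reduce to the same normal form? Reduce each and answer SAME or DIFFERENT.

Answer: SAME — A ⇓ λ.0 (λ.λ.0), B ⇓ λ.0 (λ.λ.0)

Derivation:
Term A:
  start: (λ.0 0 (λ.1) 0 ((λ.0) 0 (λ.λ.0))) (λ.λ.0 1)
  →1  (λ.λ.0 1) (λ.λ.0 1) (λ.λ.λ.0 1) (λ.λ.0 1) ((λ.0) (λ.λ.0 1) (λ.λ.0))
  →2  (λ.0 (λ.λ.0 1)) (λ.λ.λ.0 1) (λ.λ.0 1) ((λ.0) (λ.λ.0 1) (λ.λ.0))
  →3  (λ.λ.λ.0 1) (λ.λ.0 1) (λ.λ.0 1) ((λ.0) (λ.λ.0 1) (λ.λ.0))
  →4  (λ.λ.0 1) (λ.λ.0 1) ((λ.0) (λ.λ.0 1) (λ.λ.0))
  →5  (λ.0 (λ.λ.0 1)) ((λ.0) (λ.λ.0 1) (λ.λ.0))
  →6  (λ.0) (λ.λ.0 1) (λ.λ.0) (λ.λ.0 1)
  →7  (λ.λ.0 1) (λ.λ.0) (λ.λ.0 1)
  →8  (λ.0 (λ.λ.0)) (λ.λ.0 1)
  →9  (λ.λ.0 1) (λ.λ.0)
  →10  λ.0 (λ.λ.0)

Term B:
  start: λ.0 (λ.λ.0)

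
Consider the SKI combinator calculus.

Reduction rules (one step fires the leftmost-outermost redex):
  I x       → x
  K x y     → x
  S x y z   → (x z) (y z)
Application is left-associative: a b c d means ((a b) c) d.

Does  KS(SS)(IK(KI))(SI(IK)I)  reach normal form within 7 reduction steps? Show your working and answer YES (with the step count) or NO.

Answer: YES — reaches normal form S(K(KI))(KI) in 6 ≤ 7 steps

Derivation:
  start: KS(SS)(IK(KI))(SI(IK)I)
  [1] S(IK(KI))(SI(IK)I)
  [2] S(K(KI))(SI(IK)I)
  [3] S(K(KI))(II(IKI))
  [4] S(K(KI))(I(IKI))
  [5] S(K(KI))(IKI)
  [6] S(K(KI))(KI)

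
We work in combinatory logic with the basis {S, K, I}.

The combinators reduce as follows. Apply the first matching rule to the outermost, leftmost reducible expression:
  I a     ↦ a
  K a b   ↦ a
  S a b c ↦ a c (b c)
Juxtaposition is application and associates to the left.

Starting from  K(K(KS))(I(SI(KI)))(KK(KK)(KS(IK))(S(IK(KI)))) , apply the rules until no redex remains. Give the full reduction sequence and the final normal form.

Answer: normal form = KS  (in 2 steps)

Derivation:
  start: K(K(KS))(I(SI(KI)))(KK(KK)(KS(IK))(S(IK(KI))))
  step 1: K(KS)(KK(KK)(KS(IK))(S(IK(KI))))
  step 2: KS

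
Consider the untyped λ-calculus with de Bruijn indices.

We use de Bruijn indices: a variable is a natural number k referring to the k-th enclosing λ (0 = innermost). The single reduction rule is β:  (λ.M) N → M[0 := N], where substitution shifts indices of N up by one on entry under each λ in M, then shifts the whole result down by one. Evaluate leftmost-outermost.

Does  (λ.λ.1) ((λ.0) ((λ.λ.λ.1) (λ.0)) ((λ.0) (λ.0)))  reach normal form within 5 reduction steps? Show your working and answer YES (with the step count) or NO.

  start: (λ.λ.1) ((λ.0) ((λ.λ.λ.1) (λ.0)) ((λ.0) (λ.0)))
  →1  λ.(λ.0) ((λ.λ.λ.1) (λ.0)) ((λ.0) (λ.0))
  →2  λ.(λ.λ.λ.1) (λ.0) ((λ.0) (λ.0))
  →3  λ.(λ.λ.1) ((λ.0) (λ.0))
  →4  λ.λ.(λ.0) (λ.0)
  →5  λ.λ.λ.0

Answer: YES — reaches normal form λ.λ.λ.0 in 5 ≤ 5 steps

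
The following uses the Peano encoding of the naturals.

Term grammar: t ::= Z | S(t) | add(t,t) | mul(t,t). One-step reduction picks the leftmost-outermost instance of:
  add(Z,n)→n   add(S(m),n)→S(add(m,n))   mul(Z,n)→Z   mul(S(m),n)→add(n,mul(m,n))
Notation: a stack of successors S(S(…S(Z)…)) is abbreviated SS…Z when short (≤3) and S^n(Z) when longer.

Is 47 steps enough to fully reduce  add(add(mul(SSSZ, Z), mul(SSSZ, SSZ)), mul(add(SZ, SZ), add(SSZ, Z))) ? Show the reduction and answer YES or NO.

  start: add(add(mul(SSSZ, Z), mul(SSSZ, SSZ)), mul(add(SZ, SZ), add(SSZ, Z)))
  →1  add(add(add(Z, mul(SSZ, Z)), mul(SSSZ, SSZ)), mul(add(SZ, SZ), add(SSZ, Z)))
  →2  add(add(mul(SSZ, Z), mul(SSSZ, SSZ)), mul(add(SZ, SZ), add(SSZ, Z)))
  →3  add(add(add(Z, mul(SZ, Z)), mul(SSSZ, SSZ)), mul(add(SZ, SZ), add(SSZ, Z)))
  →4  add(add(mul(SZ, Z), mul(SSSZ, SSZ)), mul(add(SZ, SZ), add(SSZ, Z)))
  →5  add(add(add(Z, mul(Z, Z)), mul(SSSZ, SSZ)), mul(add(SZ, SZ), add(SSZ, Z)))
  →6  add(add(mul(Z, Z), mul(SSSZ, SSZ)), mul(add(SZ, SZ), add(SSZ, Z)))
  →7  add(add(Z, mul(SSSZ, SSZ)), mul(add(SZ, SZ), add(SSZ, Z)))
  →8  add(mul(SSSZ, SSZ), mul(add(SZ, SZ), add(SSZ, Z)))
  →9  add(add(SSZ, mul(SSZ, SSZ)), mul(add(SZ, SZ), add(SSZ, Z)))
  →10  add(S(add(SZ, mul(SSZ, SSZ))), mul(add(SZ, SZ), add(SSZ, Z)))
  →11  S(add(add(SZ, mul(SSZ, SSZ)), mul(add(SZ, SZ), add(SSZ, Z))))
  →12  S(add(S(add(Z, mul(SSZ, SSZ))), mul(add(SZ, SZ), add(SSZ, Z))))
  →13  S(S(add(add(Z, mul(SSZ, SSZ)), mul(add(SZ, SZ), add(SSZ, Z)))))
  →14  S(S(add(mul(SSZ, SSZ), mul(add(SZ, SZ), add(SSZ, Z)))))
  →15  S(S(add(add(SSZ, mul(SZ, SSZ)), mul(add(SZ, SZ), add(SSZ, Z)))))
  →16  S(S(add(S(add(SZ, mul(SZ, SSZ))), mul(add(SZ, SZ), add(SSZ, Z)))))
  →17  S(S(S(add(add(SZ, mul(SZ, SSZ)), mul(add(SZ, SZ), add(SSZ, Z))))))
  →18  S(S(S(add(S(add(Z, mul(SZ, SSZ))), mul(add(SZ, SZ), add(SSZ, Z))))))
  →19  S(S(S(S(add(add(Z, mul(SZ, SSZ)), mul(add(SZ, SZ), add(SSZ, Z)))))))
  →20  S(S(S(S(add(mul(SZ, SSZ), mul(add(SZ, SZ), add(SSZ, Z)))))))
  →21  S(S(S(S(add(add(SSZ, mul(Z, SSZ)), mul(add(SZ, SZ), add(SSZ, Z)))))))
  →22  S(S(S(S(add(S(add(SZ, mul(Z, SSZ))), mul(add(SZ, SZ), add(SSZ, Z)))))))
  →23  S(S(S(S(S(add(add(SZ, mul(Z, SSZ)), mul(add(SZ, SZ), add(SSZ, Z))))))))
  →24  S(S(S(S(S(add(S(add(Z, mul(Z, SSZ))), mul(add(SZ, SZ), add(SSZ, Z))))))))
  →25  S(S(S(S(S(S(add(add(Z, mul(Z, SSZ)), mul(add(SZ, SZ), add(SSZ, Z)))))))))
  →26  S(S(S(S(S(S(add(mul(Z, SSZ), mul(add(SZ, SZ), add(SSZ, Z)))))))))
  →27  S(S(S(S(S(S(add(Z, mul(add(SZ, SZ), add(SSZ, Z)))))))))
  →28  S(S(S(S(S(S(mul(add(SZ, SZ), add(SSZ, Z))))))))
  →29  S(S(S(S(S(S(mul(S(add(Z, SZ)), add(SSZ, Z))))))))
  →30  S(S(S(S(S(S(add(add(SSZ, Z), mul(add(Z, SZ), add(SSZ, Z)))))))))
  →31  S(S(S(S(S(S(add(S(add(SZ, Z)), mul(add(Z, SZ), add(SSZ, Z)))))))))
  →32  S(S(S(S(S(S(S(add(add(SZ, Z), mul(add(Z, SZ), add(SSZ, Z))))))))))
  →33  S(S(S(S(S(S(S(add(S(add(Z, Z)), mul(add(Z, SZ), add(SSZ, Z))))))))))
  →34  S(S(S(S(S(S(S(S(add(add(Z, Z), mul(add(Z, SZ), add(SSZ, Z)))))))))))
  →35  S(S(S(S(S(S(S(S(add(Z, mul(add(Z, SZ), add(SSZ, Z)))))))))))
  →36  S(S(S(S(S(S(S(S(mul(add(Z, SZ), add(SSZ, Z))))))))))
  →37  S(S(S(S(S(S(S(S(mul(SZ, add(SSZ, Z))))))))))
  →38  S(S(S(S(S(S(S(S(add(add(SSZ, Z), mul(Z, add(SSZ, Z)))))))))))
  →39  S(S(S(S(S(S(S(S(add(S(add(SZ, Z)), mul(Z, add(SSZ, Z)))))))))))
  →40  S(S(S(S(S(S(S(S(S(add(add(SZ, Z), mul(Z, add(SSZ, Z))))))))))))
  →41  S(S(S(S(S(S(S(S(S(add(S(add(Z, Z)), mul(Z, add(SSZ, Z))))))))))))
  →42  S(S(S(S(S(S(S(S(S(S(add(add(Z, Z), mul(Z, add(SSZ, Z)))))))))))))
  →43  S(S(S(S(S(S(S(S(S(S(add(Z, mul(Z, add(SSZ, Z)))))))))))))
  →44  S(S(S(S(S(S(S(S(S(S(mul(Z, add(SSZ, Z))))))))))))
  →45  S^10(Z)

Answer: YES — reaches normal form S^10(Z) in 45 ≤ 47 steps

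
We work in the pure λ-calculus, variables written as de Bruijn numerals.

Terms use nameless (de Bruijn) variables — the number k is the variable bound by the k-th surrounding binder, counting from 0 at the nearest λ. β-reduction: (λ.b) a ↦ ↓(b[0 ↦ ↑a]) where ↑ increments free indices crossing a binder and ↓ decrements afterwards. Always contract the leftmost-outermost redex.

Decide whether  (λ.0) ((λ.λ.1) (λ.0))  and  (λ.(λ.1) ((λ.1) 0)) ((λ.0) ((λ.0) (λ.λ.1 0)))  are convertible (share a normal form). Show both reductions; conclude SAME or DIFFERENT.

Term A:
  start: (λ.0) ((λ.λ.1) (λ.0))
  step 1: (λ.λ.1) (λ.0)
  step 2: λ.λ.0

Term B:
  start: (λ.(λ.1) ((λ.1) 0)) ((λ.0) ((λ.0) (λ.λ.1 0)))
  step 1: (λ.(λ.0) ((λ.0) (λ.λ.1 0))) ((λ.(λ.0) ((λ.0) (λ.λ.1 0))) ((λ.0) ((λ.0) (λ.λ.1 0))))
  step 2: (λ.0) ((λ.0) (λ.λ.1 0))
  step 3: (λ.0) (λ.λ.1 0)
  step 4: λ.λ.1 0

Answer: DIFFERENT — A ⇓ λ.λ.0, B ⇓ λ.λ.1 0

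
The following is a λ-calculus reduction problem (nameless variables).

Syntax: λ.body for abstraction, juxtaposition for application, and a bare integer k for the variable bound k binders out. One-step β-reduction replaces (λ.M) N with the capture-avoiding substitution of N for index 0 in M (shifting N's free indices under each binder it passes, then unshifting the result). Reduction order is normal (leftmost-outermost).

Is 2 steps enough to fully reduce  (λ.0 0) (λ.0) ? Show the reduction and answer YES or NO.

Answer: YES — reaches normal form λ.0 in 2 ≤ 2 steps

Working:
  start: (λ.0 0) (λ.0)
  [1] (λ.0) (λ.0)
  [2] λ.0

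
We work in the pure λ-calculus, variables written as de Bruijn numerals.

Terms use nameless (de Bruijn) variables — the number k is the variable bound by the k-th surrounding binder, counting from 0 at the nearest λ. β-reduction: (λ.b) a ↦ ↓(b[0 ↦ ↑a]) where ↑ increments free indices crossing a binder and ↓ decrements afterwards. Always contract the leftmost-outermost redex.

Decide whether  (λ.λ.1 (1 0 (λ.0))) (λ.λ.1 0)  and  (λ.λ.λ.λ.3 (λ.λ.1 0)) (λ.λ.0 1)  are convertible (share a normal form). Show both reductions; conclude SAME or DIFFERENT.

Answer: DIFFERENT — A ⇓ λ.λ.1 (λ.0) 0, B ⇓ λ.λ.λ.λ.0 (λ.λ.1 0)

Working:
Term A:
  start: (λ.λ.1 (1 0 (λ.0))) (λ.λ.1 0)
  →1  λ.(λ.λ.1 0) ((λ.λ.1 0) 0 (λ.0))
  →2  λ.λ.(λ.λ.1 0) 1 (λ.0) 0
  →3  λ.λ.(λ.2 0) (λ.0) 0
  →4  λ.λ.1 (λ.0) 0

Term B:
  start: (λ.λ.λ.λ.3 (λ.λ.1 0)) (λ.λ.0 1)
  →1  λ.λ.λ.(λ.λ.0 1) (λ.λ.1 0)
  →2  λ.λ.λ.λ.0 (λ.λ.1 0)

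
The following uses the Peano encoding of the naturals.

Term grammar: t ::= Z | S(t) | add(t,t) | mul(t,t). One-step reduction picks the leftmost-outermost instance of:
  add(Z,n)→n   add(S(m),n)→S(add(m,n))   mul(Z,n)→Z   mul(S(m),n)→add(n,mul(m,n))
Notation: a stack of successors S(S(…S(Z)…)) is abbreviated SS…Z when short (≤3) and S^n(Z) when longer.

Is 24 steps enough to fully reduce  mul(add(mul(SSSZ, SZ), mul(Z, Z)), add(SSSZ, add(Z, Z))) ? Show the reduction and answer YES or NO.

Answer: NO — after 24 steps the term is S(S(S(S(S(S(add(add(Z, add(Z, Z)), mul(add(add(Z, mul(SZ, SZ)), mul(Z, Z)), add(SSSZ, add(Z, Z)))))))))), not yet normal

Derivation:
  start: mul(add(mul(SSSZ, SZ), mul(Z, Z)), add(SSSZ, add(Z, Z)))
  step 1: mul(add(add(SZ, mul(SSZ, SZ)), mul(Z, Z)), add(SSSZ, add(Z, Z)))
  step 2: mul(add(S(add(Z, mul(SSZ, SZ))), mul(Z, Z)), add(SSSZ, add(Z, Z)))
  step 3: mul(S(add(add(Z, mul(SSZ, SZ)), mul(Z, Z))), add(SSSZ, add(Z, Z)))
  step 4: add(add(SSSZ, add(Z, Z)), mul(add(add(Z, mul(SSZ, SZ)), mul(Z, Z)), add(SSSZ, add(Z, Z))))
  step 5: add(S(add(SSZ, add(Z, Z))), mul(add(add(Z, mul(SSZ, SZ)), mul(Z, Z)), add(SSSZ, add(Z, Z))))
  step 6: S(add(add(SSZ, add(Z, Z)), mul(add(add(Z, mul(SSZ, SZ)), mul(Z, Z)), add(SSSZ, add(Z, Z)))))
  step 7: S(add(S(add(SZ, add(Z, Z))), mul(add(add(Z, mul(SSZ, SZ)), mul(Z, Z)), add(SSSZ, add(Z, Z)))))
  step 8: S(S(add(add(SZ, add(Z, Z)), mul(add(add(Z, mul(SSZ, SZ)), mul(Z, Z)), add(SSSZ, add(Z, Z))))))
  step 9: S(S(add(S(add(Z, add(Z, Z))), mul(add(add(Z, mul(SSZ, SZ)), mul(Z, Z)), add(SSSZ, add(Z, Z))))))
  step 10: S(S(S(add(add(Z, add(Z, Z)), mul(add(add(Z, mul(SSZ, SZ)), mul(Z, Z)), add(SSSZ, add(Z, Z)))))))
  step 11: S(S(S(add(add(Z, Z), mul(add(add(Z, mul(SSZ, SZ)), mul(Z, Z)), add(SSSZ, add(Z, Z)))))))
  step 12: S(S(S(add(Z, mul(add(add(Z, mul(SSZ, SZ)), mul(Z, Z)), add(SSSZ, add(Z, Z)))))))
  step 13: S(S(S(mul(add(add(Z, mul(SSZ, SZ)), mul(Z, Z)), add(SSSZ, add(Z, Z))))))
  step 14: S(S(S(mul(add(mul(SSZ, SZ), mul(Z, Z)), add(SSSZ, add(Z, Z))))))
  step 15: S(S(S(mul(add(add(SZ, mul(SZ, SZ)), mul(Z, Z)), add(SSSZ, add(Z, Z))))))
  step 16: S(S(S(mul(add(S(add(Z, mul(SZ, SZ))), mul(Z, Z)), add(SSSZ, add(Z, Z))))))
  step 17: S(S(S(mul(S(add(add(Z, mul(SZ, SZ)), mul(Z, Z))), add(SSSZ, add(Z, Z))))))
  step 18: S(S(S(add(add(SSSZ, add(Z, Z)), mul(add(add(Z, mul(SZ, SZ)), mul(Z, Z)), add(SSSZ, add(Z, Z)))))))
  step 19: S(S(S(add(S(add(SSZ, add(Z, Z))), mul(add(add(Z, mul(SZ, SZ)), mul(Z, Z)), add(SSSZ, add(Z, Z)))))))
  step 20: S(S(S(S(add(add(SSZ, add(Z, Z)), mul(add(add(Z, mul(SZ, SZ)), mul(Z, Z)), add(SSSZ, add(Z, Z))))))))
  step 21: S(S(S(S(add(S(add(SZ, add(Z, Z))), mul(add(add(Z, mul(SZ, SZ)), mul(Z, Z)), add(SSSZ, add(Z, Z))))))))
  step 22: S(S(S(S(S(add(add(SZ, add(Z, Z)), mul(add(add(Z, mul(SZ, SZ)), mul(Z, Z)), add(SSSZ, add(Z, Z)))))))))
  step 23: S(S(S(S(S(add(S(add(Z, add(Z, Z))), mul(add(add(Z, mul(SZ, SZ)), mul(Z, Z)), add(SSSZ, add(Z, Z)))))))))
  step 24: S(S(S(S(S(S(add(add(Z, add(Z, Z)), mul(add(add(Z, mul(SZ, SZ)), mul(Z, Z)), add(SSSZ, add(Z, Z))))))))))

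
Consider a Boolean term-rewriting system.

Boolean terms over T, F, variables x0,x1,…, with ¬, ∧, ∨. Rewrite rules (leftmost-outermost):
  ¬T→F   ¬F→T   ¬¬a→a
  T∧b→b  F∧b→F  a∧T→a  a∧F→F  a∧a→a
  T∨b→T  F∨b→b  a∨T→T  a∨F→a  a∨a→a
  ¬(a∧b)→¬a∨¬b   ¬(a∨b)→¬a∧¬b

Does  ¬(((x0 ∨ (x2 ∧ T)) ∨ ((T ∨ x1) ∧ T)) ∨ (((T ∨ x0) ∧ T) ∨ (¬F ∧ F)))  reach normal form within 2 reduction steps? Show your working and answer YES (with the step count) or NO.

  start: ¬(((x0 ∨ (x2 ∧ T)) ∨ ((T ∨ x1) ∧ T)) ∨ (((T ∨ x0) ∧ T) ∨ (¬F ∧ F)))
  step 1: ¬((x0 ∨ (x2 ∧ T)) ∨ ((T ∨ x1) ∧ T)) ∧ ¬(((T ∨ x0) ∧ T) ∨ (¬F ∧ F))
  step 2: (¬(x0 ∨ (x2 ∧ T)) ∧ ¬((T ∨ x1) ∧ T)) ∧ ¬(((T ∨ x0) ∧ T) ∨ (¬F ∧ F))

Answer: NO — after 2 steps the term is (¬(x0 ∨ (x2 ∧ T)) ∧ ¬((T ∨ x1) ∧ T)) ∧ ¬(((T ∨ x0) ∧ T) ∨ (¬F ∧ F)), not yet normal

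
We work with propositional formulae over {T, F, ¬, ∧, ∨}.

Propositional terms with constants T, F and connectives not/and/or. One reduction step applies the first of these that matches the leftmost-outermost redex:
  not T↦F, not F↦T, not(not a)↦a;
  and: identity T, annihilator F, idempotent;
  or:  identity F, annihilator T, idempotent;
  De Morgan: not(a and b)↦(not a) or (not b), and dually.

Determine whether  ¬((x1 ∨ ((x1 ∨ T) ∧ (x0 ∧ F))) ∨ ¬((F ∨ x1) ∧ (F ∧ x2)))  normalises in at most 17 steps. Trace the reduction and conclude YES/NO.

Answer: YES — reaches normal form F in 16 ≤ 17 steps

Derivation:
  start: ¬((x1 ∨ ((x1 ∨ T) ∧ (x0 ∧ F))) ∨ ¬((F ∨ x1) ∧ (F ∧ x2)))
  step 1: ¬(x1 ∨ ((x1 ∨ T) ∧ (x0 ∧ F))) ∧ ¬¬((F ∨ x1) ∧ (F ∧ x2))
  step 2: (¬x1 ∧ ¬((x1 ∨ T) ∧ (x0 ∧ F))) ∧ ¬¬((F ∨ x1) ∧ (F ∧ x2))
  step 3: (¬x1 ∧ (¬(x1 ∨ T) ∨ ¬(x0 ∧ F))) ∧ ¬¬((F ∨ x1) ∧ (F ∧ x2))
  step 4: (¬x1 ∧ ((¬x1 ∧ ¬T) ∨ ¬(x0 ∧ F))) ∧ ¬¬((F ∨ x1) ∧ (F ∧ x2))
  step 5: (¬x1 ∧ ((¬x1 ∧ F) ∨ ¬(x0 ∧ F))) ∧ ¬¬((F ∨ x1) ∧ (F ∧ x2))
  step 6: (¬x1 ∧ (F ∨ ¬(x0 ∧ F))) ∧ ¬¬((F ∨ x1) ∧ (F ∧ x2))
  step 7: (¬x1 ∧ ¬(x0 ∧ F)) ∧ ¬¬((F ∨ x1) ∧ (F ∧ x2))
  step 8: (¬x1 ∧ (¬x0 ∨ ¬F)) ∧ ¬¬((F ∨ x1) ∧ (F ∧ x2))
  step 9: (¬x1 ∧ (¬x0 ∨ T)) ∧ ¬¬((F ∨ x1) ∧ (F ∧ x2))
  step 10: (¬x1 ∧ T) ∧ ¬¬((F ∨ x1) ∧ (F ∧ x2))
  step 11: ¬x1 ∧ ¬¬((F ∨ x1) ∧ (F ∧ x2))
  step 12: ¬x1 ∧ ((F ∨ x1) ∧ (F ∧ x2))
  step 13: ¬x1 ∧ (x1 ∧ (F ∧ x2))
  step 14: ¬x1 ∧ (x1 ∧ F)
  step 15: ¬x1 ∧ F
  step 16: F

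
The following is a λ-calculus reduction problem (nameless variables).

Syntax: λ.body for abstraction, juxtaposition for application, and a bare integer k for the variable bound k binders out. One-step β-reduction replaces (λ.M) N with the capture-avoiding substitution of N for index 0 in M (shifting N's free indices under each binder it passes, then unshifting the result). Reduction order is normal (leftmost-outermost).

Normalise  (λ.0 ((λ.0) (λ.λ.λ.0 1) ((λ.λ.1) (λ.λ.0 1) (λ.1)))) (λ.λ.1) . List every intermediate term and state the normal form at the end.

Answer: normal form = λ.λ.λ.0 1  (in 4 steps)

Reduction:
  start: (λ.0 ((λ.0) (λ.λ.λ.0 1) ((λ.λ.1) (λ.λ.0 1) (λ.1)))) (λ.λ.1)
  step 1: (λ.λ.1) ((λ.0) (λ.λ.λ.0 1) ((λ.λ.1) (λ.λ.0 1) (λ.λ.λ.1)))
  step 2: λ.(λ.0) (λ.λ.λ.0 1) ((λ.λ.1) (λ.λ.0 1) (λ.λ.λ.1))
  step 3: λ.(λ.λ.λ.0 1) ((λ.λ.1) (λ.λ.0 1) (λ.λ.λ.1))
  step 4: λ.λ.λ.0 1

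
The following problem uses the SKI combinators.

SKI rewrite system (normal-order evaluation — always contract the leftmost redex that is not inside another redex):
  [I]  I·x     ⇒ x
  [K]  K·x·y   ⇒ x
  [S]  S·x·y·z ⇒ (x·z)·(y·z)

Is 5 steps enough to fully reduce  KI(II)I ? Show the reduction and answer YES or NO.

Answer: YES — reaches normal form I in 2 ≤ 5 steps

Reduction:
  start: KI(II)I
  →1  II
  →2  I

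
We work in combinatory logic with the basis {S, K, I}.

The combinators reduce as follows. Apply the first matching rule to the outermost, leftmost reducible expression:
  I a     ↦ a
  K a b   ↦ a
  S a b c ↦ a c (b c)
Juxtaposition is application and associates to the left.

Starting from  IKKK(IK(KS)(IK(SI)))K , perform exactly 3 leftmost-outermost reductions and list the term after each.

Answer: after 3 steps: IK(KS)(IK(SI))

Working:
  start: IKKK(IK(KS)(IK(SI)))K
  →1  KKK(IK(KS)(IK(SI)))K
  →2  K(IK(KS)(IK(SI)))K
  →3  IK(KS)(IK(SI))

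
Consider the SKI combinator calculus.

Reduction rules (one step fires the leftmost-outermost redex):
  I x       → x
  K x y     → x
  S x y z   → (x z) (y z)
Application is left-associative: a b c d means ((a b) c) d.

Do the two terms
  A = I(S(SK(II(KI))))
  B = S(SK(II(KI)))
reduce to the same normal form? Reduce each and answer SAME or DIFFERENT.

Term A:
  start: I(S(SK(II(KI))))
  step 1: S(SK(II(KI)))
  step 2: S(SK(I(KI)))
  step 3: S(SK(KI))

Term B:
  start: S(SK(II(KI)))
  step 1: S(SK(I(KI)))
  step 2: S(SK(KI))

Answer: SAME — A ⇓ S(SK(KI)), B ⇓ S(SK(KI))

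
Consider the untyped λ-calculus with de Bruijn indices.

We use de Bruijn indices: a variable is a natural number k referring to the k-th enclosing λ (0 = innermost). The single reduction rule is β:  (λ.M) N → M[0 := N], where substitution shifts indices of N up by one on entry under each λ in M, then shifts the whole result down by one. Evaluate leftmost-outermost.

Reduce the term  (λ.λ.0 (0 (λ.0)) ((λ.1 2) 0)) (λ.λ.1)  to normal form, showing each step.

  start: (λ.λ.0 (0 (λ.0)) ((λ.1 2) 0)) (λ.λ.1)
  [1] λ.0 (0 (λ.0)) ((λ.1 (λ.λ.1)) 0)
  [2] λ.0 (0 (λ.0)) (0 (λ.λ.1))

Answer: normal form = λ.0 (0 (λ.0)) (0 (λ.λ.1))  (in 2 steps)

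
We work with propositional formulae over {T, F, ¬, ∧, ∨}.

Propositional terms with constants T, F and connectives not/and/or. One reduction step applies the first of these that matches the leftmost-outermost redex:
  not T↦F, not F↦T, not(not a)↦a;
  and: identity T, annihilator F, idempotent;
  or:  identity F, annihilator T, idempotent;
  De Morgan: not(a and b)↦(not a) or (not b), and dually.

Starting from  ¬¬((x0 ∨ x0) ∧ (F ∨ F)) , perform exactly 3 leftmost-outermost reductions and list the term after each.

Answer: after 3 steps: x0 ∧ F

Derivation:
  start: ¬¬((x0 ∨ x0) ∧ (F ∨ F))
  step 1: (x0 ∨ x0) ∧ (F ∨ F)
  step 2: x0 ∧ (F ∨ F)
  step 3: x0 ∧ F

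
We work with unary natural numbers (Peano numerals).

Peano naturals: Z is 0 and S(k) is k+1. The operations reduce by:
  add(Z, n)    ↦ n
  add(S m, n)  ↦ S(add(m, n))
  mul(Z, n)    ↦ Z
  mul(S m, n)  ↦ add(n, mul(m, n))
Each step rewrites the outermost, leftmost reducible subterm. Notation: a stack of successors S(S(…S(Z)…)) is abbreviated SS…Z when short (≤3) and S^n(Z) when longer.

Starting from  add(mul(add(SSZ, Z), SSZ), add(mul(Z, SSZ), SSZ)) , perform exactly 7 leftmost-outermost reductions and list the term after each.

  start: add(mul(add(SSZ, Z), SSZ), add(mul(Z, SSZ), SSZ))
  →1  add(mul(S(add(SZ, Z)), SSZ), add(mul(Z, SSZ), SSZ))
  →2  add(add(SSZ, mul(add(SZ, Z), SSZ)), add(mul(Z, SSZ), SSZ))
  →3  add(S(add(SZ, mul(add(SZ, Z), SSZ))), add(mul(Z, SSZ), SSZ))
  →4  S(add(add(SZ, mul(add(SZ, Z), SSZ)), add(mul(Z, SSZ), SSZ)))
  →5  S(add(S(add(Z, mul(add(SZ, Z), SSZ))), add(mul(Z, SSZ), SSZ)))
  →6  S(S(add(add(Z, mul(add(SZ, Z), SSZ)), add(mul(Z, SSZ), SSZ))))
  →7  S(S(add(mul(add(SZ, Z), SSZ), add(mul(Z, SSZ), SSZ))))

Answer: after 7 steps: S(S(add(mul(add(SZ, Z), SSZ), add(mul(Z, SSZ), SSZ))))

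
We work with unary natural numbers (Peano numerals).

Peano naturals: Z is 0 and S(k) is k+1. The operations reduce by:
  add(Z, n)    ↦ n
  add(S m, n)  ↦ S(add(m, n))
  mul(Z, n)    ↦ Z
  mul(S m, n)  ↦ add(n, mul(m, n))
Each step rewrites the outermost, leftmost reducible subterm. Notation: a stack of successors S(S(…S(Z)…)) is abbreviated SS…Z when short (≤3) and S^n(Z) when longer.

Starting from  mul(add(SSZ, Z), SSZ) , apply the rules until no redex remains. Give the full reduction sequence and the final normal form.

  start: mul(add(SSZ, Z), SSZ)
  step 1: mul(S(add(SZ, Z)), SSZ)
  step 2: add(SSZ, mul(add(SZ, Z), SSZ))
  step 3: S(add(SZ, mul(add(SZ, Z), SSZ)))
  step 4: S(S(add(Z, mul(add(SZ, Z), SSZ))))
  step 5: S(S(mul(add(SZ, Z), SSZ)))
  step 6: S(S(mul(S(add(Z, Z)), SSZ)))
  step 7: S(S(add(SSZ, mul(add(Z, Z), SSZ))))
  step 8: S(S(S(add(SZ, mul(add(Z, Z), SSZ)))))
  step 9: S(S(S(S(add(Z, mul(add(Z, Z), SSZ))))))
  step 10: S(S(S(S(mul(add(Z, Z), SSZ)))))
  step 11: S(S(S(S(mul(Z, SSZ)))))
  step 12: S^4(Z)

Answer: normal form = S^4(Z)  (in 12 steps)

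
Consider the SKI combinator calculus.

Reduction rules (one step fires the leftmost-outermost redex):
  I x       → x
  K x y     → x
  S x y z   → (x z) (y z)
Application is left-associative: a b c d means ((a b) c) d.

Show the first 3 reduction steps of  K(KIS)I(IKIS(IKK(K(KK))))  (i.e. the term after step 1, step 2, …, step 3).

  start: K(KIS)I(IKIS(IKK(K(KK))))
  →1  KIS(IKIS(IKK(K(KK))))
  →2  I(IKIS(IKK(K(KK))))
  →3  IKIS(IKK(K(KK)))

Answer: after 3 steps: IKIS(IKK(K(KK)))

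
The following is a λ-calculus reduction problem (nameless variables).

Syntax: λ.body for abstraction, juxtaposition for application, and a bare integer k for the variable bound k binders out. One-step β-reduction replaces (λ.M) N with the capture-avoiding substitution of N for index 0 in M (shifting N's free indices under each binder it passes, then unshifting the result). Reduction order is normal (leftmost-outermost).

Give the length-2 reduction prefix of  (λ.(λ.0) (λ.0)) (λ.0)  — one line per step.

  start: (λ.(λ.0) (λ.0)) (λ.0)
  step 1: (λ.0) (λ.0)
  step 2: λ.0

Answer: after 2 steps: λ.0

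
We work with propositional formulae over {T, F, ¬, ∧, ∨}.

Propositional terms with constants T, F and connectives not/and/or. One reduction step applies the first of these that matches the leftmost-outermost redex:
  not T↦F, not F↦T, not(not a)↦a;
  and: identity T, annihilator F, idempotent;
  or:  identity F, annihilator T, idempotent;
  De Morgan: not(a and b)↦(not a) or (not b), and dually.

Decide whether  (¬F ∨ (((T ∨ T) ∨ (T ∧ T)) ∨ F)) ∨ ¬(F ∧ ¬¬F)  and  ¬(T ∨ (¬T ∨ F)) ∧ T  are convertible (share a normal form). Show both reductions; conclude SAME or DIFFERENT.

Answer: DIFFERENT — A ⇓ T, B ⇓ F

Derivation:
Term A:
  start: (¬F ∨ (((T ∨ T) ∨ (T ∧ T)) ∨ F)) ∨ ¬(F ∧ ¬¬F)
  [1] (T ∨ (((T ∨ T) ∨ (T ∧ T)) ∨ F)) ∨ ¬(F ∧ ¬¬F)
  [2] T ∨ ¬(F ∧ ¬¬F)
  [3] T

Term B:
  start: ¬(T ∨ (¬T ∨ F)) ∧ T
  [1] ¬(T ∨ (¬T ∨ F))
  [2] ¬T ∧ ¬(¬T ∨ F)
  [3] F ∧ ¬(¬T ∨ F)
  [4] F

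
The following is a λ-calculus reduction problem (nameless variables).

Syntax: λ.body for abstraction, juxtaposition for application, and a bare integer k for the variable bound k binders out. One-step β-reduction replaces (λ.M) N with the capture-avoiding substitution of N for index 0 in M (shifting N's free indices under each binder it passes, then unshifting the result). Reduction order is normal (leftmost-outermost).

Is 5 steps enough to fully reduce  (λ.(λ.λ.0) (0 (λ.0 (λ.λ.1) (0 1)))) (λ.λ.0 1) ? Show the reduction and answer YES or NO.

Answer: YES — reaches normal form λ.0 in 2 ≤ 5 steps

Derivation:
  start: (λ.(λ.λ.0) (0 (λ.0 (λ.λ.1) (0 1)))) (λ.λ.0 1)
  step 1: (λ.λ.0) ((λ.λ.0 1) (λ.0 (λ.λ.1) (0 (λ.λ.0 1))))
  step 2: λ.0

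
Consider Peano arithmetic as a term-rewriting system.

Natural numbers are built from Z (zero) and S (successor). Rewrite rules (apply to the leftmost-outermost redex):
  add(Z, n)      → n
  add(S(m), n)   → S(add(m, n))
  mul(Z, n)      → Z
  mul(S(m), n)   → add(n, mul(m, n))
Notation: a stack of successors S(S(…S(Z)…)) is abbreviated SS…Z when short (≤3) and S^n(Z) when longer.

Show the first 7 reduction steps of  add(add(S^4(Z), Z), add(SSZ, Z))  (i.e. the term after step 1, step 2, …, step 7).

  start: add(add(S^4(Z), Z), add(SSZ, Z))
  →1  add(S(add(SSSZ, Z)), add(SSZ, Z))
  →2  S(add(add(SSSZ, Z), add(SSZ, Z)))
  →3  S(add(S(add(SSZ, Z)), add(SSZ, Z)))
  →4  S(S(add(add(SSZ, Z), add(SSZ, Z))))
  →5  S(S(add(S(add(SZ, Z)), add(SSZ, Z))))
  →6  S(S(S(add(add(SZ, Z), add(SSZ, Z)))))
  →7  S(S(S(add(S(add(Z, Z)), add(SSZ, Z)))))

Answer: after 7 steps: S(S(S(add(S(add(Z, Z)), add(SSZ, Z)))))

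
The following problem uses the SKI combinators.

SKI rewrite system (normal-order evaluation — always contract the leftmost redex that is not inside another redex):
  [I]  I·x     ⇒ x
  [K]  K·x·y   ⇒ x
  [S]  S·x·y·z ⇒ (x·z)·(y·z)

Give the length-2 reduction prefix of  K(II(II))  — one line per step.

Answer: after 2 steps: K(II)

Reduction:
  start: K(II(II))
  →1  K(I(II))
  →2  K(II)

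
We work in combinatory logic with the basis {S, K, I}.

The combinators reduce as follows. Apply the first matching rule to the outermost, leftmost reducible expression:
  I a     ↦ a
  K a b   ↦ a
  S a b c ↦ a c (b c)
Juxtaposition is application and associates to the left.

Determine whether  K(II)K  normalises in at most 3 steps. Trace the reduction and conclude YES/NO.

  start: K(II)K
  [1] II
  [2] I

Answer: YES — reaches normal form I in 2 ≤ 3 steps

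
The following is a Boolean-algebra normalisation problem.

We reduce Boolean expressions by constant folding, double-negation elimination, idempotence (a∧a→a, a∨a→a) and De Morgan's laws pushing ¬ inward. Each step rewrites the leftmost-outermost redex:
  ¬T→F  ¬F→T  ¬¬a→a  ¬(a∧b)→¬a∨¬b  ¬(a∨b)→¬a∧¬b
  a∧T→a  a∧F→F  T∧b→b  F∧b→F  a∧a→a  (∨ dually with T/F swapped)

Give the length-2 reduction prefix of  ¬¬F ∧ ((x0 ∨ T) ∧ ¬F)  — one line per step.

Answer: after 2 steps: F

Derivation:
  start: ¬¬F ∧ ((x0 ∨ T) ∧ ¬F)
  →1  F ∧ ((x0 ∨ T) ∧ ¬F)
  →2  F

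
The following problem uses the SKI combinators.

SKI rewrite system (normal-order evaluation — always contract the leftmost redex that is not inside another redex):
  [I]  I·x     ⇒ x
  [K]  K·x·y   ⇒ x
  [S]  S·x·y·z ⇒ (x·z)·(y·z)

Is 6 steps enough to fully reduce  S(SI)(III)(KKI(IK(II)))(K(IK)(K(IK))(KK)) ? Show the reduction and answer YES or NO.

Answer: NO — after 6 steps the term is KKI(IK(II))(KKI(IK(II))(III(KKI(IK(II)))))(K(IK)(K(IK))(KK)), not yet normal

Reduction:
  start: S(SI)(III)(KKI(IK(II)))(K(IK)(K(IK))(KK))
  step 1: SI(KKI(IK(II)))(III(KKI(IK(II))))(K(IK)(K(IK))(KK))
  step 2: I(III(KKI(IK(II))))(KKI(IK(II))(III(KKI(IK(II)))))(K(IK)(K(IK))(KK))
  step 3: III(KKI(IK(II)))(KKI(IK(II))(III(KKI(IK(II)))))(K(IK)(K(IK))(KK))
  step 4: II(KKI(IK(II)))(KKI(IK(II))(III(KKI(IK(II)))))(K(IK)(K(IK))(KK))
  step 5: I(KKI(IK(II)))(KKI(IK(II))(III(KKI(IK(II)))))(K(IK)(K(IK))(KK))
  step 6: KKI(IK(II))(KKI(IK(II))(III(KKI(IK(II)))))(K(IK)(K(IK))(KK))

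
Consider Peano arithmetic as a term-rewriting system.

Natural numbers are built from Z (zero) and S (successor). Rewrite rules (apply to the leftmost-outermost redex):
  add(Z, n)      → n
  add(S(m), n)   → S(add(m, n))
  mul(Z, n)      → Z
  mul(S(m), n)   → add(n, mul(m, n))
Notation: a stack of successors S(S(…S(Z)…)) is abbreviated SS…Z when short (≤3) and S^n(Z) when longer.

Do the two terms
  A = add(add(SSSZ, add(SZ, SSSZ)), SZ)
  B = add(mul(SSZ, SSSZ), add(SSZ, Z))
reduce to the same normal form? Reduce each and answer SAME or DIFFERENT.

Answer: SAME — A ⇓ S^8(Z), B ⇓ S^8(Z)

Reduction:
Term A:
  start: add(add(SSSZ, add(SZ, SSSZ)), SZ)
  →1  add(S(add(SSZ, add(SZ, SSSZ))), SZ)
  →2  S(add(add(SSZ, add(SZ, SSSZ)), SZ))
  →3  S(add(S(add(SZ, add(SZ, SSSZ))), SZ))
  →4  S(S(add(add(SZ, add(SZ, SSSZ)), SZ)))
  →5  S(S(add(S(add(Z, add(SZ, SSSZ))), SZ)))
  →6  S(S(S(add(add(Z, add(SZ, SSSZ)), SZ))))
  →7  S(S(S(add(add(SZ, SSSZ), SZ))))
  →8  S(S(S(add(S(add(Z, SSSZ)), SZ))))
  →9  S(S(S(S(add(add(Z, SSSZ), SZ)))))
  →10  S(S(S(S(add(SSSZ, SZ)))))
  →11  S(S(S(S(S(add(SSZ, SZ))))))
  →12  S(S(S(S(S(S(add(SZ, SZ)))))))
  →13  S(S(S(S(S(S(S(add(Z, SZ))))))))
  →14  S^8(Z)

Term B:
  start: add(mul(SSZ, SSSZ), add(SSZ, Z))
  →1  add(add(SSSZ, mul(SZ, SSSZ)), add(SSZ, Z))
  →2  add(S(add(SSZ, mul(SZ, SSSZ))), add(SSZ, Z))
  →3  S(add(add(SSZ, mul(SZ, SSSZ)), add(SSZ, Z)))
  →4  S(add(S(add(SZ, mul(SZ, SSSZ))), add(SSZ, Z)))
  →5  S(S(add(add(SZ, mul(SZ, SSSZ)), add(SSZ, Z))))
  →6  S(S(add(S(add(Z, mul(SZ, SSSZ))), add(SSZ, Z))))
  →7  S(S(S(add(add(Z, mul(SZ, SSSZ)), add(SSZ, Z)))))
  →8  S(S(S(add(mul(SZ, SSSZ), add(SSZ, Z)))))
  →9  S(S(S(add(add(SSSZ, mul(Z, SSSZ)), add(SSZ, Z)))))
  →10  S(S(S(add(S(add(SSZ, mul(Z, SSSZ))), add(SSZ, Z)))))
  →11  S(S(S(S(add(add(SSZ, mul(Z, SSSZ)), add(SSZ, Z))))))
  →12  S(S(S(S(add(S(add(SZ, mul(Z, SSSZ))), add(SSZ, Z))))))
  →13  S(S(S(S(S(add(add(SZ, mul(Z, SSSZ)), add(SSZ, Z)))))))
  →14  S(S(S(S(S(add(S(add(Z, mul(Z, SSSZ))), add(SSZ, Z)))))))
  →15  S(S(S(S(S(S(add(add(Z, mul(Z, SSSZ)), add(SSZ, Z))))))))
  →16  S(S(S(S(S(S(add(mul(Z, SSSZ), add(SSZ, Z))))))))
  →17  S(S(S(S(S(S(add(Z, add(SSZ, Z))))))))
  →18  S(S(S(S(S(S(add(SSZ, Z)))))))
  →19  S(S(S(S(S(S(S(add(SZ, Z))))))))
  →20  S(S(S(S(S(S(S(S(add(Z, Z)))))))))
  →21  S^8(Z)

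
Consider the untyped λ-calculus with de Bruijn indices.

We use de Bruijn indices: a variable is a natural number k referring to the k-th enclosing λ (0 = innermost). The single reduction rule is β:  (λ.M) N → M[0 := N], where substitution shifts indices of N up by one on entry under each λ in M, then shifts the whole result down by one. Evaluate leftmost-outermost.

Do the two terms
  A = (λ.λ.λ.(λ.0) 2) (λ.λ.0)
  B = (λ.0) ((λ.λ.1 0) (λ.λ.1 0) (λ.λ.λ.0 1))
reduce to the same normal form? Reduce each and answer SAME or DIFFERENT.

Term A:
  start: (λ.λ.λ.(λ.0) 2) (λ.λ.0)
  step 1: λ.λ.(λ.0) (λ.λ.0)
  step 2: λ.λ.λ.λ.0

Term B:
  start: (λ.0) ((λ.λ.1 0) (λ.λ.1 0) (λ.λ.λ.0 1))
  step 1: (λ.λ.1 0) (λ.λ.1 0) (λ.λ.λ.0 1)
  step 2: (λ.(λ.λ.1 0) 0) (λ.λ.λ.0 1)
  step 3: (λ.λ.1 0) (λ.λ.λ.0 1)
  step 4: λ.(λ.λ.λ.0 1) 0
  step 5: λ.λ.λ.0 1

Answer: DIFFERENT — A ⇓ λ.λ.λ.λ.0, B ⇓ λ.λ.λ.0 1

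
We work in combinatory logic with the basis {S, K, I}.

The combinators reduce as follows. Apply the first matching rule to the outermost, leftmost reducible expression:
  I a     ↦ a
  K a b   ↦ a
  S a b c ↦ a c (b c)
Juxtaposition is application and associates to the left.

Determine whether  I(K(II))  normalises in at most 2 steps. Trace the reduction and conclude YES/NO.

  start: I(K(II))
  [1] K(II)
  [2] KI

Answer: YES — reaches normal form KI in 2 ≤ 2 steps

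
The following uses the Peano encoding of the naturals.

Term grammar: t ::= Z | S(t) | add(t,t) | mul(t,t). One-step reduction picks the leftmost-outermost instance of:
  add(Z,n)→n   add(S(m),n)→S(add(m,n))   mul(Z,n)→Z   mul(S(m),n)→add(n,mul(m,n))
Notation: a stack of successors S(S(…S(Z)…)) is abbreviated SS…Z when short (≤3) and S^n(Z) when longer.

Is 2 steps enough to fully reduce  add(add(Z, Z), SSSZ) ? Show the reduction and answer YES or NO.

  start: add(add(Z, Z), SSSZ)
  step 1: add(Z, SSSZ)
  step 2: SSSZ

Answer: YES — reaches normal form SSSZ in 2 ≤ 2 steps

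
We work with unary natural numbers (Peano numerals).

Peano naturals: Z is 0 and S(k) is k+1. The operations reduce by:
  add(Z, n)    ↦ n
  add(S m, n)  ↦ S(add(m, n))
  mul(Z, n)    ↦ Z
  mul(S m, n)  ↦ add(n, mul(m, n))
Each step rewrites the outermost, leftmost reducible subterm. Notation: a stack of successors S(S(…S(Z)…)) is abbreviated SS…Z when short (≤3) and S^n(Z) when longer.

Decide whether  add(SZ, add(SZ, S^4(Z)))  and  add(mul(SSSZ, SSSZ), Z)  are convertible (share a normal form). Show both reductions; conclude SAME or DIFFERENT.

Term A:
  start: add(SZ, add(SZ, S^4(Z)))
  [1] S(add(Z, add(SZ, S^4(Z))))
  [2] S(add(SZ, S^4(Z)))
  [3] S(S(add(Z, S^4(Z))))
  [4] S^6(Z)

Term B:
  start: add(mul(SSSZ, SSSZ), Z)
  [1] add(add(SSSZ, mul(SSZ, SSSZ)), Z)
  [2] add(S(add(SSZ, mul(SSZ, SSSZ))), Z)
  [3] S(add(add(SSZ, mul(SSZ, SSSZ)), Z))
  [4] S(add(S(add(SZ, mul(SSZ, SSSZ))), Z))
  [5] S(S(add(add(SZ, mul(SSZ, SSSZ)), Z)))
  [6] S(S(add(S(add(Z, mul(SSZ, SSSZ))), Z)))
  [7] S(S(S(add(add(Z, mul(SSZ, SSSZ)), Z))))
  [8] S(S(S(add(mul(SSZ, SSSZ), Z))))
  [9] S(S(S(add(add(SSSZ, mul(SZ, SSSZ)), Z))))
  [10] S(S(S(add(S(add(SSZ, mul(SZ, SSSZ))), Z))))
  [11] S(S(S(S(add(add(SSZ, mul(SZ, SSSZ)), Z)))))
  [12] S(S(S(S(add(S(add(SZ, mul(SZ, SSSZ))), Z)))))
  [13] S(S(S(S(S(add(add(SZ, mul(SZ, SSSZ)), Z))))))
  [14] S(S(S(S(S(add(S(add(Z, mul(SZ, SSSZ))), Z))))))
  [15] S(S(S(S(S(S(add(add(Z, mul(SZ, SSSZ)), Z)))))))
  [16] S(S(S(S(S(S(add(mul(SZ, SSSZ), Z)))))))
  [17] S(S(S(S(S(S(add(add(SSSZ, mul(Z, SSSZ)), Z)))))))
  [18] S(S(S(S(S(S(add(S(add(SSZ, mul(Z, SSSZ))), Z)))))))
  [19] S(S(S(S(S(S(S(add(add(SSZ, mul(Z, SSSZ)), Z))))))))
  [20] S(S(S(S(S(S(S(add(S(add(SZ, mul(Z, SSSZ))), Z))))))))
  [21] S(S(S(S(S(S(S(S(add(add(SZ, mul(Z, SSSZ)), Z)))))))))
  [22] S(S(S(S(S(S(S(S(add(S(add(Z, mul(Z, SSSZ))), Z)))))))))
  [23] S(S(S(S(S(S(S(S(S(add(add(Z, mul(Z, SSSZ)), Z))))))))))
  [24] S(S(S(S(S(S(S(S(S(add(mul(Z, SSSZ), Z))))))))))
  [25] S(S(S(S(S(S(S(S(S(add(Z, Z))))))))))
  [26] S^9(Z)

Answer: DIFFERENT — A ⇓ S^6(Z), B ⇓ S^9(Z)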